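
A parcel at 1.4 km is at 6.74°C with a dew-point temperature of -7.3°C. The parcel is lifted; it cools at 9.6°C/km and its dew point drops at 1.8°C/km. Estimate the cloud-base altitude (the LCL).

T and T_d converge at 9.6 − 1.8 = 7.8°C per km
Height above start = (6.74 − (-7.3)) / 7.8 = 1.8 km
LCL altitude = 1400 m + 1800 m = 3200 m

3.2 km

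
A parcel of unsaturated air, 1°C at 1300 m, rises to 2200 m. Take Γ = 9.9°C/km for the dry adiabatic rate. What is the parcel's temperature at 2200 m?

Dry adiabatic to 2200 m: -9.9 × 0.9 km = -8.91°C, so T = -7.91°C.

-7.91°C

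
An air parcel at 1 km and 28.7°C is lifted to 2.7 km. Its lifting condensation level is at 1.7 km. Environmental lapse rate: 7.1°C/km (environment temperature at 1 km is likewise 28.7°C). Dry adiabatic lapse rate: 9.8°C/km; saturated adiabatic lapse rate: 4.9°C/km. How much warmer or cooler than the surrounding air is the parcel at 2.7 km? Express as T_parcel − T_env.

Parcel:
  1000–1700 m, dry: Δz = 0.7 km ⇒ ΔT = -6.86°C; T = 21.84°C
  1700–2700 m, saturated: Δz = 1 km ⇒ ΔT = -4.9°C; T = 16.94°C
Environment:
  1000–2700 m, environment: Δz = 1.7 km ⇒ ΔT = -12.07°C; T = 16.63°C
T_parcel − T_env = 16.94 − 16.63 = +0.31°C

+0.31°C (parcel warmer than environment)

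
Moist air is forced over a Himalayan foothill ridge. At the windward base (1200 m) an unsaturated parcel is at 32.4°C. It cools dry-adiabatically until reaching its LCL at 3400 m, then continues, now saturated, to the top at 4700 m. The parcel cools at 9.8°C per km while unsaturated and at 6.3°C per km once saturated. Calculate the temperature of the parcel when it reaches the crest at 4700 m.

2.65°C

1200–3400 m, dry: Δz = 2.2 km ⇒ ΔT = -21.56°C; T = 10.84°C
3400–4700 m, saturated: Δz = 1.3 km ⇒ ΔT = -8.19°C; T = 2.65°C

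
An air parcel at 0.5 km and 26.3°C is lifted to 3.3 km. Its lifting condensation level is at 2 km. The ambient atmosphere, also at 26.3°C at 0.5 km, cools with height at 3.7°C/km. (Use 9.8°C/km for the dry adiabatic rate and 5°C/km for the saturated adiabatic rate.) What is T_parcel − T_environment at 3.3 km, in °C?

-10.84°C (parcel cooler than environment)

Parcel:
  Dry to 2000 m: -9.8 × 1.5 km = -14.7°C, so T = 11.6°C.
  Saturated to 3300 m: -5 × 1.3 km = -6.5°C, so T = 5.1°C.
Environment:
  Environment to 3300 m: -3.7 × 2.8 km = -10.36°C, so T = 15.94°C.
T_parcel − T_env = 5.1 − 15.94 = -10.84°C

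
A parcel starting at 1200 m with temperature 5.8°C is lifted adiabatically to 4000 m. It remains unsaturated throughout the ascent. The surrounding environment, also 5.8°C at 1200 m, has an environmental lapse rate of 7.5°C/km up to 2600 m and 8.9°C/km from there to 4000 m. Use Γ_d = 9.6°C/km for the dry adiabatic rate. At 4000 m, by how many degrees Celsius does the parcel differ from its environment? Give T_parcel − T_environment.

Parcel:
  Dry to 4000 m: -9.6 × 2.8 km = -26.88°C, so T = -21.08°C.
Environment:
  Environment, lower layer to 2600 m: -7.5 × 1.4 km = -10.5°C, so T = -4.7°C.
  Environment, upper layer to 4000 m: -8.9 × 1.4 km = -12.46°C, so T = -17.16°C.
T_parcel − T_env = -21.08 − (-17.16) = -3.92°C

-3.92°C (parcel cooler than environment)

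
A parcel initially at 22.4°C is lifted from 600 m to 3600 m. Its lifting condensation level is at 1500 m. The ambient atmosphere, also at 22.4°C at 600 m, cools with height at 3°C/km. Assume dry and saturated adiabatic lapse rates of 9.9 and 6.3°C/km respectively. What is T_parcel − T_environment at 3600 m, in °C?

-13.14°C (parcel cooler than environment)

Parcel:
  Dry to 1500 m: -9.9 × 0.9 km = -8.91°C, so T = 13.49°C.
  Saturated to 3600 m: -6.3 × 2.1 km = -13.23°C, so T = 0.26°C.
Environment:
  Environment to 3600 m: -3 × 3 km = -9°C, so T = 13.4°C.
T_parcel − T_env = 0.26 − 13.4 = -13.14°C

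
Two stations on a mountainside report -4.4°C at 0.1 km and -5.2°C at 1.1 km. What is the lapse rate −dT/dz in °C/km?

0.8°C/km

Γ = −ΔT/Δz = (-4.4 − (-5.2)) / (1100 − 100) m
  = 0.8°C / 1 km = 0.8°C/km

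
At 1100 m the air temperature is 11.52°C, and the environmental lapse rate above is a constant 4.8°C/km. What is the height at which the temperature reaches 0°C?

Height above start = (11.52 − 0) / 4.8 = 2.4 km
Altitude = 1100 m + 2400 m = 3500 m

3500 m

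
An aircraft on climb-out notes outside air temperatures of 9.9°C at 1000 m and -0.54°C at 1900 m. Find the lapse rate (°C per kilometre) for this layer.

Γ = −ΔT/Δz = (9.9 − (-0.54)) / (1900 − 1000) m
  = 10.44°C / 0.9 km = 11.6°C/km

11.6°C/km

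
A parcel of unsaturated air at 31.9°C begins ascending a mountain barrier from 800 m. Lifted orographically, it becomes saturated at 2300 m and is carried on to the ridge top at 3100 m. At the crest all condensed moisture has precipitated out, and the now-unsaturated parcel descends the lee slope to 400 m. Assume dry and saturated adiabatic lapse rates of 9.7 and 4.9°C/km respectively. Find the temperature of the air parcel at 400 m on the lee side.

800–2300 m, dry: Δz = 1.5 km ⇒ ΔT = -14.55°C; T = 17.35°C
2300–3100 m, saturated: Δz = 0.8 km ⇒ ΔT = -3.92°C; T = 13.43°C
3100–400 m, dry descent: Δz = 2.7 km ⇒ ΔT = +26.19°C; T = 39.62°C

39.62°C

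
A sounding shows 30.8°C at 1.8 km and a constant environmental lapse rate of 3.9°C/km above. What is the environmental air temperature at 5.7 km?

15.59°C

1800–5700 m, environmental: Δz = 3.9 km ⇒ ΔT = -15.21°C; T = 15.59°C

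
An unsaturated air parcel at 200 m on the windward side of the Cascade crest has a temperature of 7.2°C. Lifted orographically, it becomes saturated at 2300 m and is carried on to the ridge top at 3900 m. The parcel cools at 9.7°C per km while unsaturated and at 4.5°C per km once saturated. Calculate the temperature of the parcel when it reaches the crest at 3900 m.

-20.37°C

Dry to 2300 m: -9.7 × 2.1 km = -20.37°C, so T = -13.17°C.
Saturated to 3900 m: -4.5 × 1.6 km = -7.2°C, so T = -20.37°C.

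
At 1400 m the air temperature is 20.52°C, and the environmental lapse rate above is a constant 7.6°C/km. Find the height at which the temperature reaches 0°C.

4100 m

Height above start = (20.52 − 0) / 7.6 = 2.7 km
Altitude = 1400 m + 2700 m = 4100 m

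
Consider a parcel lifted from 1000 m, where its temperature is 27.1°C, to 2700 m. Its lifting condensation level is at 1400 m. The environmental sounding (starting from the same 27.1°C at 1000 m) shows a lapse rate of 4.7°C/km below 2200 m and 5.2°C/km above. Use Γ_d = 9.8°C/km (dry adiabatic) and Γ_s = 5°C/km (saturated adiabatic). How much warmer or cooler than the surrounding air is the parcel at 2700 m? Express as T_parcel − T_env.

Parcel:
  Dry to 1400 m: -9.8 × 0.4 km = -3.92°C, so T = 23.18°C.
  Saturated to 2700 m: -5 × 1.3 km = -6.5°C, so T = 16.68°C.
Environment:
  Environment, lower layer to 2200 m: -4.7 × 1.2 km = -5.64°C, so T = 21.46°C.
  Environment, upper layer to 2700 m: -5.2 × 0.5 km = -2.6°C, so T = 18.86°C.
T_parcel − T_env = 16.68 − 18.86 = -2.18°C

-2.18°C (parcel cooler than environment)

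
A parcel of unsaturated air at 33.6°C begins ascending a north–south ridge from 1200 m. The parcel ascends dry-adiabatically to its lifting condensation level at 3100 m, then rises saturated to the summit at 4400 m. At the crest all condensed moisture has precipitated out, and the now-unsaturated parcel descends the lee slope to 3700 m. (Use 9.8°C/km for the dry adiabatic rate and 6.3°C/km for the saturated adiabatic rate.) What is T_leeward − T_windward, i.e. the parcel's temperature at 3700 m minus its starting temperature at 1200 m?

From 1200 m to 3100 m (dry): cools by 9.8 × 1.9 = 18.62°C, giving 14.98°C.
From 3100 m to 4400 m (saturated): cools by 6.3 × 1.3 = 8.19°C, giving 6.79°C.
From 4400 m to 3700 m (dry descent): warms by 9.8 × 0.7 = 6.86°C, giving 13.65°C.
Net change vs windward start: 13.65 − 33.6 = -19.95°C

-19.95°C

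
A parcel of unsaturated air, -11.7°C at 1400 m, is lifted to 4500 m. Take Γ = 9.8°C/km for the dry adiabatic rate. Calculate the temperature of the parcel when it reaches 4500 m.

Dry adiabatic to 4500 m: -9.8 × 3.1 km = -30.38°C, so T = -42.08°C.

-42.08°C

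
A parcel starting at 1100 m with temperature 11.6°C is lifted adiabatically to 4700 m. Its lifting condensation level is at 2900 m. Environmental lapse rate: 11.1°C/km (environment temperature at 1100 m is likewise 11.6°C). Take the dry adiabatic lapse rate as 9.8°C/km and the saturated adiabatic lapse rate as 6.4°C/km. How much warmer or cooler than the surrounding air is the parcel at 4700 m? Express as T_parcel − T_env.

+10.8°C (parcel warmer than environment)

Parcel:
  From 1100 m to 2900 m (dry): cools by 9.8 × 1.8 = 17.64°C, giving -6.04°C.
  From 2900 m to 4700 m (saturated): cools by 6.4 × 1.8 = 11.52°C, giving -17.56°C.
Environment:
  From 1100 m to 4700 m (environment): cools by 11.1 × 3.6 = 39.96°C, giving -28.36°C.
T_parcel − T_env = -17.56 − (-28.36) = +10.8°C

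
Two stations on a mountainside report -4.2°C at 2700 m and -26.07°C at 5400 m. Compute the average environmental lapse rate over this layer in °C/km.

Γ = −ΔT/Δz = (-4.2 − (-26.07)) / (5400 − 2700) m
  = 21.87°C / 2.7 km = 8.1°C/km

8.1°C/km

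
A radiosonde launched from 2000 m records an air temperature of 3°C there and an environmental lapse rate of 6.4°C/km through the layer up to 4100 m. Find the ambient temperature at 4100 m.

From 2000 m to 4100 m (environmental): cools by 6.4 × 2.1 = 13.44°C, giving -10.44°C.

-10.44°C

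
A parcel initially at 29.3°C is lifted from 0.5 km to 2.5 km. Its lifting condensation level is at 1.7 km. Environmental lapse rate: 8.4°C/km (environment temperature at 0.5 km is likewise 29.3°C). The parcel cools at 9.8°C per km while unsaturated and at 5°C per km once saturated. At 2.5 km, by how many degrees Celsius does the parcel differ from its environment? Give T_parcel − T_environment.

+1.04°C (parcel warmer than environment)

Parcel:
  From 500 m to 1700 m (dry): cools by 9.8 × 1.2 = 11.76°C, giving 17.54°C.
  From 1700 m to 2500 m (saturated): cools by 5 × 0.8 = 4°C, giving 13.54°C.
Environment:
  From 500 m to 2500 m (environment): cools by 8.4 × 2 = 16.8°C, giving 12.5°C.
T_parcel − T_env = 13.54 − 12.5 = +1.04°C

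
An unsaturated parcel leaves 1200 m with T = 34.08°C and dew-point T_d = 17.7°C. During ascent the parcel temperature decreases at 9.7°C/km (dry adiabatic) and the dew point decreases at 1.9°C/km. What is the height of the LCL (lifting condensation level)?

T and T_d converge at 9.7 − 1.9 = 7.8°C per km
Height above start = (34.08 − 17.7) / 7.8 = 2.1 km
LCL altitude = 1200 m + 2100 m = 3300 m

3300 m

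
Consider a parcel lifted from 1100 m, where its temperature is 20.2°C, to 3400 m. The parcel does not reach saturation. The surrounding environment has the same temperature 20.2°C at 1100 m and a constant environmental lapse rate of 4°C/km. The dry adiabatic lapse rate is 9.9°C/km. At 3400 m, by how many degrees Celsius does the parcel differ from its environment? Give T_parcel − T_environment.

-13.57°C (parcel cooler than environment)

Parcel:
  1100 → 3400 m (dry, 9.9°C/km): ΔT = -9.9 × 2.3 = -22.77°C → T = -2.57°C
Environment:
  1100 → 3400 m (environment, 4°C/km): ΔT = -4 × 2.3 = -9.2°C → T = 11°C
T_parcel − T_env = -2.57 − 11 = -13.57°C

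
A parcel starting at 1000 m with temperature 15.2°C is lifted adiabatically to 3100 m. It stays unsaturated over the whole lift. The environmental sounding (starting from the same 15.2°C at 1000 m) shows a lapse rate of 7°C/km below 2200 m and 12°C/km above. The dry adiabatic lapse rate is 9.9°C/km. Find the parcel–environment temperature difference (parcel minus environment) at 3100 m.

Parcel:
  1000 → 3100 m (dry, 9.9°C/km): ΔT = -9.9 × 2.1 = -20.79°C → T = -5.59°C
Environment:
  1000 → 2200 m (environment, lower layer, 7°C/km): ΔT = -7 × 1.2 = -8.4°C → T = 6.8°C
  2200 → 3100 m (environment, upper layer, 12°C/km): ΔT = -12 × 0.9 = -10.8°C → T = -4°C
T_parcel − T_env = -5.59 − (-4) = -1.59°C

-1.59°C (parcel cooler than environment)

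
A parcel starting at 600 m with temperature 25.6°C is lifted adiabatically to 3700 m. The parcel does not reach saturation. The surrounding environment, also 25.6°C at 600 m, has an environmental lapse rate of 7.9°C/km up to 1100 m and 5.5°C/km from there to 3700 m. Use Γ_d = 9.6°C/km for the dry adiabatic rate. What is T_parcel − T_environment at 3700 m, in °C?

Parcel:
  600 → 3700 m (dry, 9.6°C/km): ΔT = -9.6 × 3.1 = -29.76°C → T = -4.16°C
Environment:
  600 → 1100 m (environment, lower layer, 7.9°C/km): ΔT = -7.9 × 0.5 = -3.95°C → T = 21.65°C
  1100 → 3700 m (environment, upper layer, 5.5°C/km): ΔT = -5.5 × 2.6 = -14.3°C → T = 7.35°C
T_parcel − T_env = -4.16 − 7.35 = -11.51°C

-11.51°C (parcel cooler than environment)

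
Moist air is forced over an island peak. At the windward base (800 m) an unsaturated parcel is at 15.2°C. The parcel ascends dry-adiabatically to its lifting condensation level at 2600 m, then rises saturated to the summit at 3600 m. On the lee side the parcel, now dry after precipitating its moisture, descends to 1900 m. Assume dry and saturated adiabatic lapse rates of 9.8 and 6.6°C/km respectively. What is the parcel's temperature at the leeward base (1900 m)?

7.62°C

Dry to 2600 m: -9.8 × 1.8 km = -17.64°C, so T = -2.44°C.
Saturated to 3600 m: -6.6 × 1 km = -6.6°C, so T = -9.04°C.
Dry descent to 1900 m: +9.8 × 1.7 km = +16.66°C, so T = 7.62°C.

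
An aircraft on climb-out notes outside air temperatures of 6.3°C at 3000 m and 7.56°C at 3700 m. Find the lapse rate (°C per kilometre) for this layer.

-1.8°C/km

Γ = −ΔT/Δz = (6.3 − 7.56) / (3700 − 3000) m
  = -1.26°C / 0.7 km = -1.8°C/km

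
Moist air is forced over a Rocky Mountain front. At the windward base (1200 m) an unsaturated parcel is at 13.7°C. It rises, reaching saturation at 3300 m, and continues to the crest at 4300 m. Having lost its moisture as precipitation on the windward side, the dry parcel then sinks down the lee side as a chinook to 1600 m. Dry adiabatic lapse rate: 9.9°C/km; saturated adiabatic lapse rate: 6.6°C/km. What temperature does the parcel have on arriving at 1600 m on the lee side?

13.04°C

1200–3300 m, dry: Δz = 2.1 km ⇒ ΔT = -20.79°C; T = -7.09°C
3300–4300 m, saturated: Δz = 1 km ⇒ ΔT = -6.6°C; T = -13.69°C
4300–1600 m, dry descent: Δz = 2.7 km ⇒ ΔT = +26.73°C; T = 13.04°C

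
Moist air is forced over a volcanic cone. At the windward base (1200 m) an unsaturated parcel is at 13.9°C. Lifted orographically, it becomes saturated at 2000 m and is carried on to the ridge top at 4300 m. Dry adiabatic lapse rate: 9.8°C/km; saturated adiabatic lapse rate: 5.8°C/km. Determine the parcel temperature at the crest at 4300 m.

-7.28°C

1200 → 2000 m (dry, 9.8°C/km): ΔT = -9.8 × 0.8 = -7.84°C → T = 6.06°C
2000 → 4300 m (saturated, 5.8°C/km): ΔT = -5.8 × 2.3 = -13.34°C → T = -7.28°C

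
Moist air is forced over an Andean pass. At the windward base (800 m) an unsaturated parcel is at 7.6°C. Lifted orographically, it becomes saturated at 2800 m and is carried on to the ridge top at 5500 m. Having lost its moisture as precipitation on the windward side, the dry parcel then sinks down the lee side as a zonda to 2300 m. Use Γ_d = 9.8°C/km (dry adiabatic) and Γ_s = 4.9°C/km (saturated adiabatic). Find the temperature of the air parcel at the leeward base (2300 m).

Dry to 2800 m: -9.8 × 2 km = -19.6°C, so T = -12°C.
Saturated to 5500 m: -4.9 × 2.7 km = -13.23°C, so T = -25.23°C.
Dry descent to 2300 m: +9.8 × 3.2 km = +31.36°C, so T = 6.13°C.

6.13°C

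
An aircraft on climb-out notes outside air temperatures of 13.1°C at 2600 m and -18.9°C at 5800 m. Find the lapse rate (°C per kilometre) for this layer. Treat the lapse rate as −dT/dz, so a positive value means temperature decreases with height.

10°C/km

Γ = −ΔT/Δz = (13.1 − (-18.9)) / (5800 − 2600) m
  = 32°C / 3.2 km = 10°C/km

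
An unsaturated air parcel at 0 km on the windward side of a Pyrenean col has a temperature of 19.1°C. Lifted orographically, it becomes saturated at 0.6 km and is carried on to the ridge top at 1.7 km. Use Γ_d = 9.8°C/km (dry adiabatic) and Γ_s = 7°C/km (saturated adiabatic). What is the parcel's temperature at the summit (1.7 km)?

5.52°C

Dry to 600 m: -9.8 × 0.6 km = -5.88°C, so T = 13.22°C.
Saturated to 1700 m: -7 × 1.1 km = -7.7°C, so T = 5.52°C.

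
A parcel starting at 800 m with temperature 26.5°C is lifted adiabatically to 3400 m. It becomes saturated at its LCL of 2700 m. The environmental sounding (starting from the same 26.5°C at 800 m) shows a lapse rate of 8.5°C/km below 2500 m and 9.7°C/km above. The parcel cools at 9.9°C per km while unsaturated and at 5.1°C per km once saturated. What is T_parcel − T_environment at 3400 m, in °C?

Parcel:
  800–2700 m, dry: Δz = 1.9 km ⇒ ΔT = -18.81°C; T = 7.69°C
  2700–3400 m, saturated: Δz = 0.7 km ⇒ ΔT = -3.57°C; T = 4.12°C
Environment:
  800–2500 m, environment, lower layer: Δz = 1.7 km ⇒ ΔT = -14.45°C; T = 12.05°C
  2500–3400 m, environment, upper layer: Δz = 0.9 km ⇒ ΔT = -8.73°C; T = 3.32°C
T_parcel − T_env = 4.12 − 3.32 = +0.8°C

+0.8°C (parcel warmer than environment)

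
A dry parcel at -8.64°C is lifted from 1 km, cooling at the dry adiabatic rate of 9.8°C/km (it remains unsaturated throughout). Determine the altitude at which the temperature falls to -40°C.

Height above start = (-8.64 − (-40)) / 9.8 = 3.2 km
Altitude = 1000 m + 3200 m = 4200 m

4.2 km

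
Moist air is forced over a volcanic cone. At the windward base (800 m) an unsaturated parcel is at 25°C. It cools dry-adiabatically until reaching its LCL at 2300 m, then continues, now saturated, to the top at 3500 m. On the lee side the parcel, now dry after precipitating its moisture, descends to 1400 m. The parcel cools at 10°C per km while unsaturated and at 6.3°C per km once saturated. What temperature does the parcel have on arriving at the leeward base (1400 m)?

Dry to 2300 m: -10 × 1.5 km = -15°C, so T = 10°C.
Saturated to 3500 m: -6.3 × 1.2 km = -7.56°C, so T = 2.44°C.
Dry descent to 1400 m: +10 × 2.1 km = +21°C, so T = 23.44°C.

23.44°C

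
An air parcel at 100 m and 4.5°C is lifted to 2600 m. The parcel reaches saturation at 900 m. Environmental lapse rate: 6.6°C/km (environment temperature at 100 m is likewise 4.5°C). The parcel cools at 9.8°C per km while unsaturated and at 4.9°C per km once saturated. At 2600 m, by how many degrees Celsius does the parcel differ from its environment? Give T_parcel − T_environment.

Parcel:
  From 100 m to 900 m (dry): cools by 9.8 × 0.8 = 7.84°C, giving -3.34°C.
  From 900 m to 2600 m (saturated): cools by 4.9 × 1.7 = 8.33°C, giving -11.67°C.
Environment:
  From 100 m to 2600 m (environment): cools by 6.6 × 2.5 = 16.5°C, giving -12°C.
T_parcel − T_env = -11.67 − (-12) = +0.33°C

+0.33°C (parcel warmer than environment)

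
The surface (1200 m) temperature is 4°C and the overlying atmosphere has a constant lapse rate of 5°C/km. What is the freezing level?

Height above start = (4 − 0) / 5 = 0.8 km
Altitude = 1200 m + 800 m = 2000 m

2000 m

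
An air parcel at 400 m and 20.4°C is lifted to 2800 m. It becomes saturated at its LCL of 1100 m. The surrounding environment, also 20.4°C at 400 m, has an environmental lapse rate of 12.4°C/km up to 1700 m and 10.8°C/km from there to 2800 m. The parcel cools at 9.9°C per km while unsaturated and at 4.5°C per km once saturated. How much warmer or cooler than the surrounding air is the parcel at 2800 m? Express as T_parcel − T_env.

Parcel:
  Dry to 1100 m: -9.9 × 0.7 km = -6.93°C, so T = 13.47°C.
  Saturated to 2800 m: -4.5 × 1.7 km = -7.65°C, so T = 5.82°C.
Environment:
  Environment, lower layer to 1700 m: -12.4 × 1.3 km = -16.12°C, so T = 4.28°C.
  Environment, upper layer to 2800 m: -10.8 × 1.1 km = -11.88°C, so T = -7.6°C.
T_parcel − T_env = 5.82 − (-7.6) = +13.42°C

+13.42°C (parcel warmer than environment)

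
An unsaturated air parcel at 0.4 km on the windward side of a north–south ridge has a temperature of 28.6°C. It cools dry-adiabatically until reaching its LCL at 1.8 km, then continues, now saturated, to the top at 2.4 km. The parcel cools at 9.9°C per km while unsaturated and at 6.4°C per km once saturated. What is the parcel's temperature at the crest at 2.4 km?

10.9°C

From 400 m to 1800 m (dry): cools by 9.9 × 1.4 = 13.86°C, giving 14.74°C.
From 1800 m to 2400 m (saturated): cools by 6.4 × 0.6 = 3.84°C, giving 10.9°C.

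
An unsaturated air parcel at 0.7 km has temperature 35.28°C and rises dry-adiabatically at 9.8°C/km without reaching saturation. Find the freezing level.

4.3 km

Height above start = (35.28 − 0) / 9.8 = 3.6 km
Altitude = 700 m + 3600 m = 4300 m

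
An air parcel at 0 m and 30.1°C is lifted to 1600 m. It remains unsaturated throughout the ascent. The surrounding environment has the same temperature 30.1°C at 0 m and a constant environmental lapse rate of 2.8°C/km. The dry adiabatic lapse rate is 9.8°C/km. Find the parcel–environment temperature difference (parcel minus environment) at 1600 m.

Parcel:
  0 → 1600 m (dry, 9.8°C/km): ΔT = -9.8 × 1.6 = -15.68°C → T = 14.42°C
Environment:
  0 → 1600 m (environment, 2.8°C/km): ΔT = -2.8 × 1.6 = -4.48°C → T = 25.62°C
T_parcel − T_env = 14.42 − 25.62 = -11.2°C

-11.2°C (parcel cooler than environment)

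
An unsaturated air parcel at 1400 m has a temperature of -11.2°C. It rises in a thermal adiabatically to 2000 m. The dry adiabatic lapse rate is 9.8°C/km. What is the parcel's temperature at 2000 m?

From 1400 m to 2000 m (dry adiabatic): cools by 9.8 × 0.6 = 5.88°C, giving -17.08°C.

-17.08°C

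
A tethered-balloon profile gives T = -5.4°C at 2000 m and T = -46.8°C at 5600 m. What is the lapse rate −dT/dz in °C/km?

Γ = −ΔT/Δz = (-5.4 − (-46.8)) / (5600 − 2000) m
  = 41.4°C / 3.6 km = 11.5°C/km

11.5°C/km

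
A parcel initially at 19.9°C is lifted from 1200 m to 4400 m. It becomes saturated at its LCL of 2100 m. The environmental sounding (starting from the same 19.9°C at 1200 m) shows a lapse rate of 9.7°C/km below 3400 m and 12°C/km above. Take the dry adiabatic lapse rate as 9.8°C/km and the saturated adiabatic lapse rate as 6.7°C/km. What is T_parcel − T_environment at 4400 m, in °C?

+9.11°C (parcel warmer than environment)

Parcel:
  1200–2100 m, dry: Δz = 0.9 km ⇒ ΔT = -8.82°C; T = 11.08°C
  2100–4400 m, saturated: Δz = 2.3 km ⇒ ΔT = -15.41°C; T = -4.33°C
Environment:
  1200–3400 m, environment, lower layer: Δz = 2.2 km ⇒ ΔT = -21.34°C; T = -1.44°C
  3400–4400 m, environment, upper layer: Δz = 1 km ⇒ ΔT = -12°C; T = -13.44°C
T_parcel − T_env = -4.33 − (-13.44) = +9.11°C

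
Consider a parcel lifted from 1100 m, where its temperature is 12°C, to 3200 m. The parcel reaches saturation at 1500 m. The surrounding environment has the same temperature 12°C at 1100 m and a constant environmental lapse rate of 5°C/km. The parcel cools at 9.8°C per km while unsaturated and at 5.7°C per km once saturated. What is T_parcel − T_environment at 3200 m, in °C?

-3.11°C (parcel cooler than environment)

Parcel:
  1100–1500 m, dry: Δz = 0.4 km ⇒ ΔT = -3.92°C; T = 8.08°C
  1500–3200 m, saturated: Δz = 1.7 km ⇒ ΔT = -9.69°C; T = -1.61°C
Environment:
  1100–3200 m, environment: Δz = 2.1 km ⇒ ΔT = -10.5°C; T = 1.5°C
T_parcel − T_env = -1.61 − 1.5 = -3.11°C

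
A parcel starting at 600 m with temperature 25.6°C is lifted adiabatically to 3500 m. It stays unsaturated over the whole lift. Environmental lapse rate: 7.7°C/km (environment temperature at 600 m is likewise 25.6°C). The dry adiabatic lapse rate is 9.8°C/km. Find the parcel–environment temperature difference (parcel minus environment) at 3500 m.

-6.09°C (parcel cooler than environment)

Parcel:
  600 → 3500 m (dry, 9.8°C/km): ΔT = -9.8 × 2.9 = -28.42°C → T = -2.82°C
Environment:
  600 → 3500 m (environment, 7.7°C/km): ΔT = -7.7 × 2.9 = -22.33°C → T = 3.27°C
T_parcel − T_env = -2.82 − 3.27 = -6.09°C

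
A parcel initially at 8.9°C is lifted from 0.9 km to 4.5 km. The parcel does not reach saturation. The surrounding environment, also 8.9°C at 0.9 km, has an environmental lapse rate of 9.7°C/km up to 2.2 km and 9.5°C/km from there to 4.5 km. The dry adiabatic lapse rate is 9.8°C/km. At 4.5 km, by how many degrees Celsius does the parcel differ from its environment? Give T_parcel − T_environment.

-0.82°C (parcel cooler than environment)

Parcel:
  Dry to 4500 m: -9.8 × 3.6 km = -35.28°C, so T = -26.38°C.
Environment:
  Environment, lower layer to 2200 m: -9.7 × 1.3 km = -12.61°C, so T = -3.71°C.
  Environment, upper layer to 4500 m: -9.5 × 2.3 km = -21.85°C, so T = -25.56°C.
T_parcel − T_env = -26.38 − (-25.56) = -0.82°C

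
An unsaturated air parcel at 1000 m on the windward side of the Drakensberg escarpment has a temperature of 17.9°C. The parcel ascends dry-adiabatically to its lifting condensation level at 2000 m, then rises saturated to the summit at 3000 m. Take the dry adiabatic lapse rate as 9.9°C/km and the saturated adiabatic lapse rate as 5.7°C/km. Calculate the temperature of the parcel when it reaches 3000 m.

1000 → 2000 m (dry, 9.9°C/km): ΔT = -9.9 × 1 = -9.9°C → T = 8°C
2000 → 3000 m (saturated, 5.7°C/km): ΔT = -5.7 × 1 = -5.7°C → T = 2.3°C

2.3°C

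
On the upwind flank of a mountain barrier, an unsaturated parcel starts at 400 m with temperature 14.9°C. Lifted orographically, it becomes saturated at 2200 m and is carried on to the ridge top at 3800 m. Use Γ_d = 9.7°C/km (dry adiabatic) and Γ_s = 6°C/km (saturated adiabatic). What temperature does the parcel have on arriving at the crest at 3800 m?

400–2200 m, dry: Δz = 1.8 km ⇒ ΔT = -17.46°C; T = -2.56°C
2200–3800 m, saturated: Δz = 1.6 km ⇒ ΔT = -9.6°C; T = -12.16°C

-12.16°C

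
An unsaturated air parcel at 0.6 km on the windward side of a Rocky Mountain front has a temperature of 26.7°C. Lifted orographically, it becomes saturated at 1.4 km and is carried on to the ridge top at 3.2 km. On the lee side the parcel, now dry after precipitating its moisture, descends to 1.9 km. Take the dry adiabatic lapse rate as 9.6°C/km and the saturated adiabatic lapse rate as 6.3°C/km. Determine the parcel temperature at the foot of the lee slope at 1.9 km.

600 → 1400 m (dry, 9.6°C/km): ΔT = -9.6 × 0.8 = -7.68°C → T = 19.02°C
1400 → 3200 m (saturated, 6.3°C/km): ΔT = -6.3 × 1.8 = -11.34°C → T = 7.68°C
3200 → 1900 m (dry descent, 9.6°C/km): ΔT = +9.6 × 1.3 = +12.48°C → T = 20.16°C

20.16°C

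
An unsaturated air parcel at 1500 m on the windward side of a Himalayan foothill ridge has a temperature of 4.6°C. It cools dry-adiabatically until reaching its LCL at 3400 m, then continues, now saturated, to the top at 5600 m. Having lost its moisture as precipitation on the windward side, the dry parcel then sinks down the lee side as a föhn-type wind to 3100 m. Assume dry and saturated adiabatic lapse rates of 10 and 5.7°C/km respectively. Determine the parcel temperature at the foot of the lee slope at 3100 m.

-1.94°C

1500–3400 m, dry: Δz = 1.9 km ⇒ ΔT = -19°C; T = -14.4°C
3400–5600 m, saturated: Δz = 2.2 km ⇒ ΔT = -12.54°C; T = -26.94°C
5600–3100 m, dry descent: Δz = 2.5 km ⇒ ΔT = +25°C; T = -1.94°C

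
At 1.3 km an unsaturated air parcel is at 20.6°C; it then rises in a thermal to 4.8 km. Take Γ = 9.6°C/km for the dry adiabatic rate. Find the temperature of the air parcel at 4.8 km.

1300–4800 m, dry adiabatic: Δz = 3.5 km ⇒ ΔT = -33.6°C; T = -13°C

-13°C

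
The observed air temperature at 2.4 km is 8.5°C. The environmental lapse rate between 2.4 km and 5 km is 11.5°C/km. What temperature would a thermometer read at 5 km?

2400–5000 m, environmental: Δz = 2.6 km ⇒ ΔT = -29.9°C; T = -21.4°C

-21.4°C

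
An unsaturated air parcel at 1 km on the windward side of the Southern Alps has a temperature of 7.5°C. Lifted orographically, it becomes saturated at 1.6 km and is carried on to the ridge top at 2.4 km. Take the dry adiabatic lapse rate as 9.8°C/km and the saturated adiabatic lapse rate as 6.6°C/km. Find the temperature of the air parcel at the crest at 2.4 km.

From 1000 m to 1600 m (dry): cools by 9.8 × 0.6 = 5.88°C, giving 1.62°C.
From 1600 m to 2400 m (saturated): cools by 6.6 × 0.8 = 5.28°C, giving -3.66°C.

-3.66°C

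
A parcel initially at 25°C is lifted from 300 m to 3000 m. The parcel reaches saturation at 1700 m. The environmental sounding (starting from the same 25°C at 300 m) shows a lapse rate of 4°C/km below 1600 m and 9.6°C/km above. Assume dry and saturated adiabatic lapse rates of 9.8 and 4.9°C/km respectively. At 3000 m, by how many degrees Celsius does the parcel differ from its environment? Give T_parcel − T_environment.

Parcel:
  300 → 1700 m (dry, 9.8°C/km): ΔT = -9.8 × 1.4 = -13.72°C → T = 11.28°C
  1700 → 3000 m (saturated, 4.9°C/km): ΔT = -4.9 × 1.3 = -6.37°C → T = 4.91°C
Environment:
  300 → 1600 m (environment, lower layer, 4°C/km): ΔT = -4 × 1.3 = -5.2°C → T = 19.8°C
  1600 → 3000 m (environment, upper layer, 9.6°C/km): ΔT = -9.6 × 1.4 = -13.44°C → T = 6.36°C
T_parcel − T_env = 4.91 − 6.36 = -1.45°C

-1.45°C (parcel cooler than environment)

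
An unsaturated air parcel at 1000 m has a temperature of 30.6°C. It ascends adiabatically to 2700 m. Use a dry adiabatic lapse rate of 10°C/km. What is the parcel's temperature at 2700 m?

1000–2700 m, dry adiabatic: Δz = 1.7 km ⇒ ΔT = -17°C; T = 13.6°C

13.6°C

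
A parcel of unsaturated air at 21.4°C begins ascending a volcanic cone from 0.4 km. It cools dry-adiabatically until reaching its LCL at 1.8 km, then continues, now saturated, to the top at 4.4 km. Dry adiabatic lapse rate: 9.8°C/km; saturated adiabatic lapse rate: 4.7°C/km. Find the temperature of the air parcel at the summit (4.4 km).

400–1800 m, dry: Δz = 1.4 km ⇒ ΔT = -13.72°C; T = 7.68°C
1800–4400 m, saturated: Δz = 2.6 km ⇒ ΔT = -12.22°C; T = -4.54°C

-4.54°C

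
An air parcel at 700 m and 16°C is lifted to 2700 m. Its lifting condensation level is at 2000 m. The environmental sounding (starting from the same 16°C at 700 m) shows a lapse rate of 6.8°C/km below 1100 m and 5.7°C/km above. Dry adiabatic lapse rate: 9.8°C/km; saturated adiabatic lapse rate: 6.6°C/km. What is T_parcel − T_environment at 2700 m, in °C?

Parcel:
  700–2000 m, dry: Δz = 1.3 km ⇒ ΔT = -12.74°C; T = 3.26°C
  2000–2700 m, saturated: Δz = 0.7 km ⇒ ΔT = -4.62°C; T = -1.36°C
Environment:
  700–1100 m, environment, lower layer: Δz = 0.4 km ⇒ ΔT = -2.72°C; T = 13.28°C
  1100–2700 m, environment, upper layer: Δz = 1.6 km ⇒ ΔT = -9.12°C; T = 4.16°C
T_parcel − T_env = -1.36 − 4.16 = -5.52°C

-5.52°C (parcel cooler than environment)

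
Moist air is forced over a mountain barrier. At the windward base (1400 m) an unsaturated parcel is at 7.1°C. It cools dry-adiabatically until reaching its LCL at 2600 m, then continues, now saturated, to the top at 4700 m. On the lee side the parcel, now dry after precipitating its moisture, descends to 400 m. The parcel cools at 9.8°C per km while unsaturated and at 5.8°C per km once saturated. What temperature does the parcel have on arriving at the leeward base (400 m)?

25.3°C

From 1400 m to 2600 m (dry): cools by 9.8 × 1.2 = 11.76°C, giving -4.66°C.
From 2600 m to 4700 m (saturated): cools by 5.8 × 2.1 = 12.18°C, giving -16.84°C.
From 4700 m to 400 m (dry descent): warms by 9.8 × 4.3 = 42.14°C, giving 25.3°C.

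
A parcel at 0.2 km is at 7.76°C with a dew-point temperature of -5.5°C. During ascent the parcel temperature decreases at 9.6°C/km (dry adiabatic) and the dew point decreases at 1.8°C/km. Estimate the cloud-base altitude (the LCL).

1.9 km

T and T_d converge at 9.6 − 1.8 = 7.8°C per km
Height above start = (7.76 − (-5.5)) / 7.8 = 1.7 km
LCL altitude = 200 m + 1700 m = 1900 m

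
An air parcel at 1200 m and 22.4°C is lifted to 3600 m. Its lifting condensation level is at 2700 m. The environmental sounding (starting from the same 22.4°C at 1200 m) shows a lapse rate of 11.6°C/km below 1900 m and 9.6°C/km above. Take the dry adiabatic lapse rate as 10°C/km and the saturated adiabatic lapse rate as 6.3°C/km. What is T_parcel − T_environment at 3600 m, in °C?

+3.77°C (parcel warmer than environment)

Parcel:
  From 1200 m to 2700 m (dry): cools by 10 × 1.5 = 15°C, giving 7.4°C.
  From 2700 m to 3600 m (saturated): cools by 6.3 × 0.9 = 5.67°C, giving 1.73°C.
Environment:
  From 1200 m to 1900 m (environment, lower layer): cools by 11.6 × 0.7 = 8.12°C, giving 14.28°C.
  From 1900 m to 3600 m (environment, upper layer): cools by 9.6 × 1.7 = 16.32°C, giving -2.04°C.
T_parcel − T_env = 1.73 − (-2.04) = +3.77°C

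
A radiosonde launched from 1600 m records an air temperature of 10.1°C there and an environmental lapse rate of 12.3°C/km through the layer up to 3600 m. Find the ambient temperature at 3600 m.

-14.5°C

1600–3600 m, environmental: Δz = 2 km ⇒ ΔT = -24.6°C; T = -14.5°C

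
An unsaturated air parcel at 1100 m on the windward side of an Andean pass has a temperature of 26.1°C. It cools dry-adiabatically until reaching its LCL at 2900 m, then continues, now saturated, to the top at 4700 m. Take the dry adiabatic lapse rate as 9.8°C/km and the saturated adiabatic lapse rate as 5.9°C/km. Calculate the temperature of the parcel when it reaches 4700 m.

-2.16°C

From 1100 m to 2900 m (dry): cools by 9.8 × 1.8 = 17.64°C, giving 8.46°C.
From 2900 m to 4700 m (saturated): cools by 5.9 × 1.8 = 10.62°C, giving -2.16°C.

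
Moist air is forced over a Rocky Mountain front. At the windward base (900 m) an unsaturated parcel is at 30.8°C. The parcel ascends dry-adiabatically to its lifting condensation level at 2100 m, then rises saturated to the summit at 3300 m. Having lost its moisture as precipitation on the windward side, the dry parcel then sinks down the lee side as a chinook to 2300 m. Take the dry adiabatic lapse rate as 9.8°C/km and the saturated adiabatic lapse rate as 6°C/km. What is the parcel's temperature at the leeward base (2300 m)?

900–2100 m, dry: Δz = 1.2 km ⇒ ΔT = -11.76°C; T = 19.04°C
2100–3300 m, saturated: Δz = 1.2 km ⇒ ΔT = -7.2°C; T = 11.84°C
3300–2300 m, dry descent: Δz = 1 km ⇒ ΔT = +9.8°C; T = 21.64°C

21.64°C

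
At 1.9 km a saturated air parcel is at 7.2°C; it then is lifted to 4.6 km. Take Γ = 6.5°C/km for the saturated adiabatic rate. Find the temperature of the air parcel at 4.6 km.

1900 → 4600 m (saturated adiabatic, 6.5°C/km): ΔT = -6.5 × 2.7 = -17.55°C → T = -10.35°C

-10.35°C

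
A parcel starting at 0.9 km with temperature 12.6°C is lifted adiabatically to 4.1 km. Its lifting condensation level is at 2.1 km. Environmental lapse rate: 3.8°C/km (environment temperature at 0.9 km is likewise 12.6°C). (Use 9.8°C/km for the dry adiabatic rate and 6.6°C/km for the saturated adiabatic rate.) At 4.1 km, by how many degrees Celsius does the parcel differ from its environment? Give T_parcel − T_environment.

-12.8°C (parcel cooler than environment)

Parcel:
  900–2100 m, dry: Δz = 1.2 km ⇒ ΔT = -11.76°C; T = 0.84°C
  2100–4100 m, saturated: Δz = 2 km ⇒ ΔT = -13.2°C; T = -12.36°C
Environment:
  900–4100 m, environment: Δz = 3.2 km ⇒ ΔT = -12.16°C; T = 0.44°C
T_parcel − T_env = -12.36 − 0.44 = -12.8°C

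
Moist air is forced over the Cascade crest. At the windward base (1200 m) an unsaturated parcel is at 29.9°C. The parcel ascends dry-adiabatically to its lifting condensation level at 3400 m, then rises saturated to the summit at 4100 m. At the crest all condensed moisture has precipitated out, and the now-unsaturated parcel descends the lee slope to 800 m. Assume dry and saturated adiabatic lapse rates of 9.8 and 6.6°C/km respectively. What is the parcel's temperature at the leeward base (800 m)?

1200–3400 m, dry: Δz = 2.2 km ⇒ ΔT = -21.56°C; T = 8.34°C
3400–4100 m, saturated: Δz = 0.7 km ⇒ ΔT = -4.62°C; T = 3.72°C
4100–800 m, dry descent: Δz = 3.3 km ⇒ ΔT = +32.34°C; T = 36.06°C

36.06°C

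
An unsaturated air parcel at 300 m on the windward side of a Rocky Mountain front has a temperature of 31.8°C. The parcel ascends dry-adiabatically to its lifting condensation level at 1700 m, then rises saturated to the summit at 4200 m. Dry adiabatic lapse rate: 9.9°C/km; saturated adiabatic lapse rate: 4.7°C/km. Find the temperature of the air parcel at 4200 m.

6.19°C

From 300 m to 1700 m (dry): cools by 9.9 × 1.4 = 13.86°C, giving 17.94°C.
From 1700 m to 4200 m (saturated): cools by 4.7 × 2.5 = 11.75°C, giving 6.19°C.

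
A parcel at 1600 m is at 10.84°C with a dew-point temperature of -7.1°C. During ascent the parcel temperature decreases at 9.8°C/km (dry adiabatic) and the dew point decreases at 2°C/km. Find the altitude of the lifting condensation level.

3900 m

T and T_d converge at 9.8 − 2 = 7.8°C per km
Height above start = (10.84 − (-7.1)) / 7.8 = 2.3 km
LCL altitude = 1600 m + 2300 m = 3900 m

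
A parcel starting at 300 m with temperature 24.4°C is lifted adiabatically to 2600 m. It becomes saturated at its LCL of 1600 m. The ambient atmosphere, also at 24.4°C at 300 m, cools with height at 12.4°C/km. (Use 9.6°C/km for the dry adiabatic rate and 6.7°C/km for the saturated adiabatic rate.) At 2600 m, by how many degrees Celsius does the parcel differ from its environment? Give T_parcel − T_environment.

+9.34°C (parcel warmer than environment)

Parcel:
  From 300 m to 1600 m (dry): cools by 9.6 × 1.3 = 12.48°C, giving 11.92°C.
  From 1600 m to 2600 m (saturated): cools by 6.7 × 1 = 6.7°C, giving 5.22°C.
Environment:
  From 300 m to 2600 m (environment): cools by 12.4 × 2.3 = 28.52°C, giving -4.12°C.
T_parcel − T_env = 5.22 − (-4.12) = +9.34°C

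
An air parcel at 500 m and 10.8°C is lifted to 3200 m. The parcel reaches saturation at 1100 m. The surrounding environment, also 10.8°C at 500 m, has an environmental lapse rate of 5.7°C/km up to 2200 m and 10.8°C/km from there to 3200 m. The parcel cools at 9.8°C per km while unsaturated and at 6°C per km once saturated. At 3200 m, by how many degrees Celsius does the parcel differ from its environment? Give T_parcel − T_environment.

Parcel:
  500–1100 m, dry: Δz = 0.6 km ⇒ ΔT = -5.88°C; T = 4.92°C
  1100–3200 m, saturated: Δz = 2.1 km ⇒ ΔT = -12.6°C; T = -7.68°C
Environment:
  500–2200 m, environment, lower layer: Δz = 1.7 km ⇒ ΔT = -9.69°C; T = 1.11°C
  2200–3200 m, environment, upper layer: Δz = 1 km ⇒ ΔT = -10.8°C; T = -9.69°C
T_parcel − T_env = -7.68 − (-9.69) = +2.01°C

+2.01°C (parcel warmer than environment)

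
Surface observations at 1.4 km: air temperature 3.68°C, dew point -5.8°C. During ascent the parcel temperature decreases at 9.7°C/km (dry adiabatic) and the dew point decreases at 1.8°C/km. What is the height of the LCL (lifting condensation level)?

T and T_d converge at 9.7 − 1.8 = 7.9°C per km
Height above start = (3.68 − (-5.8)) / 7.9 = 1.2 km
LCL altitude = 1400 m + 1200 m = 2600 m

2.6 km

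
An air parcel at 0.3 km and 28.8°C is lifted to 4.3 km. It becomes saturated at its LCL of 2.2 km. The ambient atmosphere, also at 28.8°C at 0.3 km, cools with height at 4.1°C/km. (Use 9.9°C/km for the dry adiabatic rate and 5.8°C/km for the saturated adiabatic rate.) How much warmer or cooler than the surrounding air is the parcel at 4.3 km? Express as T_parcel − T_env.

Parcel:
  300 → 2200 m (dry, 9.9°C/km): ΔT = -9.9 × 1.9 = -18.81°C → T = 9.99°C
  2200 → 4300 m (saturated, 5.8°C/km): ΔT = -5.8 × 2.1 = -12.18°C → T = -2.19°C
Environment:
  300 → 4300 m (environment, 4.1°C/km): ΔT = -4.1 × 4 = -16.4°C → T = 12.4°C
T_parcel − T_env = -2.19 − 12.4 = -14.59°C

-14.59°C (parcel cooler than environment)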